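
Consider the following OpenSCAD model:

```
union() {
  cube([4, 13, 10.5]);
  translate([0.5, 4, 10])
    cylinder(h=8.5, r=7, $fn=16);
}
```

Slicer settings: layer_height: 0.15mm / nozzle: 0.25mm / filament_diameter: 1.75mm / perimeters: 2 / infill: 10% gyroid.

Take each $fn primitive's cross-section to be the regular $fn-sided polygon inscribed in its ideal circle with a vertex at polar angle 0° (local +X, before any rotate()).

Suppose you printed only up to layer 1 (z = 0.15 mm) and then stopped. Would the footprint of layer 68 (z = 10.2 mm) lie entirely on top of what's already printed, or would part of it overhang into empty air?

part overhangs

Compare the two slices. At z = 0.15: the cube (footprint 4×13) is included at this height (area 52.00 mm²); the cylinder at (0.5, 4) does not reach this height (z outside [10, 18.5]); Merging all regions: only the 4×13 cube is present, so the union is just that shape — area = 52.00 mm². At z = 10.2: the 4×13 cube contributes its full rectangle (area 52.00 mm²); the r=7 cylinder at (0.5, 4) gives a regular 16-gon of circumradius 7 (constant along its height) (area = (16/2)·7.000²·sin(360°/16) = 150.01 mm²); Combining (union): the regions partially overlap — summed areas 202.01 mm² minus the doubly-counted overlap 42.60 mm² gives 159.41 mm² — area = 159.41 mm². Checking containment: at z = 10.2 the cross-section extends beyond the z = 0.15 cross-section by about 107.41 mm².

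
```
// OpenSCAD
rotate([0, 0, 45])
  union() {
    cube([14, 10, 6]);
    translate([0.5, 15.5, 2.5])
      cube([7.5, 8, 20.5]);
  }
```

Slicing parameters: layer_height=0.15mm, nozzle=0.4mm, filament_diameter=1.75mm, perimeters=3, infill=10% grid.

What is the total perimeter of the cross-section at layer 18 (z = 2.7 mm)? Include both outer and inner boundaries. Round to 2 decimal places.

At z = 2.7 mm: the cube (footprint 14×10) is included at this height (perimeter 48.00 mm); the cube at (0.5, 15.5) is present — its section is the full 7.5×8 rectangle (perimeter 31.00 mm); Merging all regions: the 2 present regions are separate (no shared area or edge), so areas and boundary lengths simply add and each stays a separate island — boundary = 79.00 mm; (rotated 45° about Z; rotation is an isometry so areas/perimeters/island counts are preserved). Overall, the cross-section has 2 separate islands. Total boundary length (outer) = 79.00 mm.

79.00 mm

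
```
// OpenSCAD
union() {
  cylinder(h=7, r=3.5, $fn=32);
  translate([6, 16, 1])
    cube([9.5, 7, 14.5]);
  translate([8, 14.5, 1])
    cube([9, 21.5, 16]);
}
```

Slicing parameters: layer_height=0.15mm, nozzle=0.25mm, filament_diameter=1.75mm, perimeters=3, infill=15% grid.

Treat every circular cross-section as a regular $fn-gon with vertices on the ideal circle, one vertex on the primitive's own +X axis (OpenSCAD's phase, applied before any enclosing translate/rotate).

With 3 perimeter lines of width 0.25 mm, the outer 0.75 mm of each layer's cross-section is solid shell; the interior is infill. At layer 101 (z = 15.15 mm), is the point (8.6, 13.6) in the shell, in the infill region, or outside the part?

At z = 15.15 mm: the cylinder is not intersected at this z (z outside [0, 7]); the cube at (6, 16) is present — its section is the full 9.5×7 rectangle; the 9×21.5 cube at (8, 14.5) contributes its full rectangle; Merging all regions: the regions partially overlap (shared area 52.50 mm²), so overlapping operands fuse into one piece — 1 connected region. Overall, the cross-section is a single solid region. The nearest boundary edge runs (17.00, 14.50)→(8.00, 14.50); distance from the point to it = 0.90 mm. The point is not inside any of the regions above, so it lies outside the cross-section (0.90 mm from the nearest boundary).

outside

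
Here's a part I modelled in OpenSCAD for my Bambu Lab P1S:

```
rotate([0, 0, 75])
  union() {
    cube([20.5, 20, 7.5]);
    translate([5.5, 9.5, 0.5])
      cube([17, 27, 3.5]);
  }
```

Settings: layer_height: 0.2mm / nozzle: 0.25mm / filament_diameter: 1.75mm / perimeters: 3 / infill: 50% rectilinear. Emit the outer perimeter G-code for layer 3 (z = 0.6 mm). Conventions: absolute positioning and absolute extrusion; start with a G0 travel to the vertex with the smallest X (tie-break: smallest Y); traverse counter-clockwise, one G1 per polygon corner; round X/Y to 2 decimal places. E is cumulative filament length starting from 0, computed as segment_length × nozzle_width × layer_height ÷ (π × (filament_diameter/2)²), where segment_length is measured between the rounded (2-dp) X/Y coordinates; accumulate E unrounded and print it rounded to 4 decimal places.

G0 X-33.83 Y14.76 Z0.60
G1 X-17.90 Y10.49 E0.3428
G1 X-19.32 Y5.18 E0.4571
G1 X0.00 Y0.00 E0.8729
G1 X5.31 Y19.80 E1.2990
G1 X-3.87 Y22.26 E1.4966
G1 X-3.35 Y24.19 E1.5382
G1 X-29.43 Y31.18 E2.0994
G1 X-33.83 Y14.76 E2.4528

At z = 0.6 mm: the cube is present — its section is the full 20.5×20 rectangle; the cube at (5.5, 9.5) (footprint 17×27) is included at this height; Combining (union): the regions partially overlap (shared area 157.50 mm²), so overlapping operands fuse into one piece — 1 connected region; (whole slice rotated 75° about Z — lengths, areas and connectivity unchanged). The outline is a single polygon with 8 vertices. Extrusion per mm of travel: 0.25 × 0.2 / (π × 0.875²) = 0.020788. Accumulating E over each segment gives final E = 2.4528.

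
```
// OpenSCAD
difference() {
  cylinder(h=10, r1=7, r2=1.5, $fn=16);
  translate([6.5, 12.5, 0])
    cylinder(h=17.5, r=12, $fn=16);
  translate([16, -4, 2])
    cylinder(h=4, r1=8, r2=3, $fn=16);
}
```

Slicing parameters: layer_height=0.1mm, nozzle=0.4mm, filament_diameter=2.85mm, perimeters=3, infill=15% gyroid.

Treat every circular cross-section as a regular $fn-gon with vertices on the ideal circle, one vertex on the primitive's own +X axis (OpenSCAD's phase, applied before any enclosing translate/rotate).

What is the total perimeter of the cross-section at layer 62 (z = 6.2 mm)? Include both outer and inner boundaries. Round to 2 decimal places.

At z = 6.2 mm: the cone (r1=7→r2=1.5) has section circumradius 3.590 here — a regular 16-gon (perimeter = 2·16·3.590·sin(180°/16) = 22.41 mm); the r=12 cylinder at (6.5, 12.5) gives a regular 16-gon of circumradius 12 (constant along its height) (perimeter = 2·16·12.000·sin(180°/16) = 74.91 mm); the cone at (16, -4) is not intersected at this z (z outside [2, 6]); Taking the first minus the rest: starting from the cone, the r=12 cylinder at (6.5, 12.5) partially overlaps it — only the 4.44 mm² overlap (of its 440.85 mm²) is removed, clipping the outline — boundary = 21.93 mm. Overall, the cross-section is a single solid region. Total boundary length (outer) = 21.93 mm.

21.93 mm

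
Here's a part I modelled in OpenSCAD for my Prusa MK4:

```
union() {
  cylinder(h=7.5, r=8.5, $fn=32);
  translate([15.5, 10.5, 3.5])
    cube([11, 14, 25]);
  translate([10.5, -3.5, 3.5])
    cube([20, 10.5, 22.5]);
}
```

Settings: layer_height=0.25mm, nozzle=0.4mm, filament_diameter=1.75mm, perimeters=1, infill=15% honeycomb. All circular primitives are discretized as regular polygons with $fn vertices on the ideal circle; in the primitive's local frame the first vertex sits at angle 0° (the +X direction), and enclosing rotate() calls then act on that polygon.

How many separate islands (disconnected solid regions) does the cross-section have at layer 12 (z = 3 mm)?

At z = 3 mm: the r=8.5 cylinder contributes a regular 32-gon of circumradius 8.5; the cube at (15.5, 10.5) does not reach this height (z outside [3.5, 28.5]); the cube at (10.5, -3.5) is absent (z outside [3.5, 26]); Merging all regions: only the r=8.5 cylinder is present, so the union is just that shape — 1 connected region. Overall, the cross-section is a single solid region. Island count = 1.

1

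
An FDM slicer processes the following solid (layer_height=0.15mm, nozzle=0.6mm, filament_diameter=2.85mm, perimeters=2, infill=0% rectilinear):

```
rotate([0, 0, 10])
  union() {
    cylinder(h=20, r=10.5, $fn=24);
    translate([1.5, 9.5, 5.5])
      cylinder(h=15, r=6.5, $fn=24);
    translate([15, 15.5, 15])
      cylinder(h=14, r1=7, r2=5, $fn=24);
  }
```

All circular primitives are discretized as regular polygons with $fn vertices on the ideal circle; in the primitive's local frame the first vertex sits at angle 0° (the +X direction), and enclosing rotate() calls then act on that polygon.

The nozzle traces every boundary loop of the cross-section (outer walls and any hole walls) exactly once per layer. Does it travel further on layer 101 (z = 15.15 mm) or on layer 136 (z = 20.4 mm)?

layer 101 (z = 15.15 mm)

Layer 101 (z = 15.15): the r=10.5 cylinder contributes a regular 24-gon of circumradius 10.5 (perimeter = 2·24·10.500·sin(180°/24) = 65.79 mm); the cylinder at (1.5, 9.5): section is a regular 24-gon, circumradius r=6.5 (perimeter = 2·24·6.500·sin(180°/24) = 40.72 mm); the cone at (15, 15.5) contributes a regular 24-gon of circumradius 6.979 (interpolated between r1=7 and r2=5 at t=0.011) (perimeter = 2·24·6.979·sin(180°/24) = 43.72 mm); Taking the union: the regions partially overlap (shared area 67.16 mm²), so the edge portions inside another operand are dropped and the merged outline is re-measured after clipping — boundary = 118.86 mm; (rotated 10° about Z; rotation is an isometry so areas/perimeters/island counts are preserved). So its perimeter = 118.86 mm. Layer 136 (z = 20.4): the cylinder is not intersected at this z (z outside [0, 20]); the r=6.5 cylinder at (1.5, 9.5) gives a regular 24-gon of circumradius 6.5 (constant along its height) (perimeter = 2·24·6.500·sin(180°/24) = 40.72 mm); the cone at (15, 15.5) (r1=7→r2=5) has section circumradius 6.229 here — a regular 24-gon (perimeter = 2·24·6.229·sin(180°/24) = 39.02 mm); Taking the union: the 2 present regions are separate (no shared area or edge), so areas and boundary lengths simply add and each stays a separate island — boundary = 79.75 mm; (rotated 10° about Z; rotation is an isometry so areas/perimeters/island counts are preserved). So its perimeter = 79.75 mm. Layer 101 is larger (118.86 vs 79.75 mm).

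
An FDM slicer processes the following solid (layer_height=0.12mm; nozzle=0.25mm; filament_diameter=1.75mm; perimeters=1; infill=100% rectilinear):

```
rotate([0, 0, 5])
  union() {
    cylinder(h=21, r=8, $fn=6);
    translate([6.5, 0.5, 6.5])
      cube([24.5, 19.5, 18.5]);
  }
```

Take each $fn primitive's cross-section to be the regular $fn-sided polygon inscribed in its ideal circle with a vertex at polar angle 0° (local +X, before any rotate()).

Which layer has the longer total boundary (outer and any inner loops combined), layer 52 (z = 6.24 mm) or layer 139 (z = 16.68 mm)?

Layer 52 (z = 6.24): the r=8 cylinder contributes a regular 6-gon of circumradius 8 (perimeter = 2·6·8.000·sin(180°/6) = 48.00 mm); the cube at (6.5, 0.5) does not reach this height (z outside [6.5, 25]); Combining (union): only the r=8 cylinder is present, so the union is just that shape — boundary = 48.00 mm; (whole slice rotated 5° about Z — lengths, areas and connectivity unchanged). So its perimeter = 48.00 mm. Layer 139 (z = 16.68): the r=8 cylinder contributes a regular 6-gon of circumradius 8 (perimeter = 2·6·8.000·sin(180°/6) = 48.00 mm); the 24.5×19.5 cube at (6.5, 0.5) contributes its full rectangle (perimeter 88.00 mm); Combining (union): the regions partially overlap (shared area 1.27 mm²), so the edge portions inside another operand are dropped and the merged outline is re-measured after clipping — boundary = 130.27 mm; (whole slice rotated 5° about Z — lengths, areas and connectivity unchanged). So its perimeter = 130.27 mm. Layer 139 is larger (130.27 vs 48.00 mm).

layer 139 (z = 16.68 mm)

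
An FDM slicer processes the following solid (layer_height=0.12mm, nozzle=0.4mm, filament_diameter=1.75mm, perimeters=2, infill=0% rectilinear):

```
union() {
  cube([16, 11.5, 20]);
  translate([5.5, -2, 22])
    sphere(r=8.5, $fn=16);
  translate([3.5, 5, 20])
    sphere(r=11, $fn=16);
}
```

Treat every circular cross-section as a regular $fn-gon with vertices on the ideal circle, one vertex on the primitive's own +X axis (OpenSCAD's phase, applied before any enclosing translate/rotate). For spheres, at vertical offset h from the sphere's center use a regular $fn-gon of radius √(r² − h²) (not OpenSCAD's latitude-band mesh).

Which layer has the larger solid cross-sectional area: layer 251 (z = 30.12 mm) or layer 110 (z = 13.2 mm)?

Layer 251 (z = 30.12): the cube does not reach this height (z outside [0, 20]); the r=8.5 sphere at (5.5, -2) contributes a regular 16-gon of circumradius √(8.5²−8.12²) = 2.513 (area = (16/2)·2.513²·sin(360°/16) = 19.34 mm²); the r=11 sphere at (3.5, 5) slices to a regular 16-gon of circumradius 4.311 (√(r²−h²) with h=10.12 from center) (area = (16/2)·4.311²·sin(360°/16) = 56.90 mm²); Taking the union: the 2 present regions are separate (no shared area or edge), so areas and boundary lengths simply add and each stays a separate island — area = 76.23 mm². So its area = 76.23 mm². Layer 110 (z = 13.2): the cube is present — its section is the full 16×11.5 rectangle (area 184.00 mm²); the sphere at (5.5, -2) is absent (|z−center|=8.800 > r=8.5); the sphere at (3.5, 5): section is a regular 16-gon, circumradius = √(r²−h²) = √(11²−6.8²) = 8.646 (area = (16/2)·8.646²·sin(360°/16) = 228.88 mm²); Merging all regions: the regions partially overlap — summed areas 412.88 mm² minus the doubly-counted overlap 129.87 mm² gives 283.00 mm² — area = 283.00 mm². So its area = 283.00 mm². Layer 110 is larger (283.00 vs 76.23 mm²).

layer 110 (z = 13.2 mm)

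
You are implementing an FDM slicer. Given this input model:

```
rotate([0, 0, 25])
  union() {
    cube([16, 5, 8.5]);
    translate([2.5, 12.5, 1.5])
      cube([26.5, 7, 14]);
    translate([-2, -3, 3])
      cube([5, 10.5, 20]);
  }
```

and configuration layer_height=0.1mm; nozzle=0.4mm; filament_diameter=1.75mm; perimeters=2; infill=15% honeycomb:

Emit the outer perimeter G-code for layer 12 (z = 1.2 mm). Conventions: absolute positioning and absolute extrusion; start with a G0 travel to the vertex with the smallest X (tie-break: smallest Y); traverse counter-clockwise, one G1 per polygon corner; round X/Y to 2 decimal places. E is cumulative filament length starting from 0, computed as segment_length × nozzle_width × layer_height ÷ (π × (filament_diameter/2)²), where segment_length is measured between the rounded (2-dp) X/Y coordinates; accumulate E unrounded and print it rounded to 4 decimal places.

G0 X-2.11 Y4.53 Z1.20
G1 X0.00 Y0.00 E0.0831
G1 X14.50 Y6.76 E0.3492
G1 X12.39 Y11.29 E0.4323
G1 X-2.11 Y4.53 E0.6983

At z = 1.2 mm: the cube (footprint 16×5) is included at this height; the cube at (2.5, 12.5) is absent (z outside [1.5, 15.5]); the cube at (-2, -3) is not intersected at this z (z outside [3, 23]); Merging all regions: only the 16×5 cube is present, so the union is just that shape — 1 connected region; (rotated 25° about Z; rotation is an isometry so areas/perimeters/island counts are preserved). The outline is a single polygon with 4 vertices. Extrusion per mm of travel: 0.4 × 0.1 / (π × 0.875²) = 0.016630. Accumulating E over each segment gives final E = 0.6983.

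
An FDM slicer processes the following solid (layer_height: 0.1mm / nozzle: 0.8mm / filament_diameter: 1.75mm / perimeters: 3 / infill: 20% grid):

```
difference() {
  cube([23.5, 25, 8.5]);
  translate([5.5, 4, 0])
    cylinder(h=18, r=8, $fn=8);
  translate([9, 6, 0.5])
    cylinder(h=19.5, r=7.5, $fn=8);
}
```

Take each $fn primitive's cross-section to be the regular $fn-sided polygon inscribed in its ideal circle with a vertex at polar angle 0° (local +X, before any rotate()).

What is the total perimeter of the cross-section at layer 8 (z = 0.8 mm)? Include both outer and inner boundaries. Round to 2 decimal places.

At z = 0.8 mm: the cube is present — its section is the full 23.5×25 rectangle (perimeter 97.00 mm); the r=8 cylinder at (5.5, 4) gives a regular 8-gon of circumradius 8 (constant along its height) (perimeter = 2·8·8.000·sin(180°/8) = 48.98 mm); the r=7.5 cylinder at (9, 6) gives a regular 8-gon of circumradius 7.5 (constant along its height) (perimeter = 2·8·7.500·sin(180°/8) = 45.92 mm); Taking the first minus the rest: starting from the 23.5×25 cube, the r=8 cylinder at (5.5, 4) partially overlaps it — only the 133.68 mm² overlap (of its 181.02 mm²) is removed, clipping the outline; the r=7.5 cylinder at (9, 6) partially overlaps it — only the 47.70 mm² overlap (of its 159.10 mm²) is removed, clipping the outline — boundary = 103.48 mm. Overall, the cross-section is a single solid region. Total boundary length (outer) = 103.48 mm.

103.48 mm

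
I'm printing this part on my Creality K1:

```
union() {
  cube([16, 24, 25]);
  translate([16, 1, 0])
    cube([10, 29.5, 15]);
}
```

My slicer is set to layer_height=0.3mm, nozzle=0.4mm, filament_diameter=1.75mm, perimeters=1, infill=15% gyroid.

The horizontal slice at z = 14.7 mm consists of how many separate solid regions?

At z = 14.7 mm: the cube is present — its section is the full 16×24 rectangle; the cube at (16, 1) (footprint 10×29.5) is included at this height; Merging all regions: the 2 present regions share edge segments without overlapping in area, so areas simply add but the touching pieces fuse into one outline (the shared edge portions become interior and drop out of the boundary) — 1 connected region. The result has 1 disconnected region.

1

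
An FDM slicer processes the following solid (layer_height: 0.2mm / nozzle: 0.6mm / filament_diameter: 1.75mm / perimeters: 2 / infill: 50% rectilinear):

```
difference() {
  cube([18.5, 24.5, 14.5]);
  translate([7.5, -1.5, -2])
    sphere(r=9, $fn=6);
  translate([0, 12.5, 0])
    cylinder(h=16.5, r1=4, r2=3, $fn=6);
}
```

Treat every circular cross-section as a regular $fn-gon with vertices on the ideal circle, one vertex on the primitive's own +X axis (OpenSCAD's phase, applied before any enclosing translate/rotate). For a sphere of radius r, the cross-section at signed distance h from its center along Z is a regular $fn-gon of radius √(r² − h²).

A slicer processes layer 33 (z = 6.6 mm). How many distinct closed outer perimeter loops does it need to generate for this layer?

At z = 6.6 mm: the cube (footprint 18.5×24.5) is included at this height; the r=9 sphere at (7.5, -1.5) contributes a regular 6-gon of circumradius √(9²−8.6²) = 2.653; the cone at (0, 12.5) contributes a regular 6-gon of circumradius 3.600 (interpolated between r1=4 and r2=3 at t=0.400); Subtracting the remaining from the first: starting from the 18.5×24.5 cube, the r=9 sphere at (7.5, -1.5) partially overlaps it — only the 2.48 mm² overlap (of its 18.29 mm²) is removed, clipping the outline; the cone at (0, 12.5) partially overlaps it — only the 16.84 mm² overlap (of its 33.67 mm²) is removed, clipping the outline — 1 connected region. The result has 1 disconnected region.

1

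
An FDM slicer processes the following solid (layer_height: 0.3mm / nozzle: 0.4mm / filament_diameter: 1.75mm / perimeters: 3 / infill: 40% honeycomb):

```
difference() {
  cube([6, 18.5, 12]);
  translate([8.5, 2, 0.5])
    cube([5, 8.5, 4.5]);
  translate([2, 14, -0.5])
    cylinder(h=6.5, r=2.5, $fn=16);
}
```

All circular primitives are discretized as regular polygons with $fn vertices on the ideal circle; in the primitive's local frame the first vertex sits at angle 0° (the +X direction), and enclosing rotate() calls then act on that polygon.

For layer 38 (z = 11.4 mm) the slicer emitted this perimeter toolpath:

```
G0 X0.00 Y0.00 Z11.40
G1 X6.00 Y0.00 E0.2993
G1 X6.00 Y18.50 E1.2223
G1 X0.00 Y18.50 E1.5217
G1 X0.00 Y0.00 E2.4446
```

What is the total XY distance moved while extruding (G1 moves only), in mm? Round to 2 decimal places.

49.00 mm

Sum the Euclidean lengths of each G1 segment: total = 49.00 mm.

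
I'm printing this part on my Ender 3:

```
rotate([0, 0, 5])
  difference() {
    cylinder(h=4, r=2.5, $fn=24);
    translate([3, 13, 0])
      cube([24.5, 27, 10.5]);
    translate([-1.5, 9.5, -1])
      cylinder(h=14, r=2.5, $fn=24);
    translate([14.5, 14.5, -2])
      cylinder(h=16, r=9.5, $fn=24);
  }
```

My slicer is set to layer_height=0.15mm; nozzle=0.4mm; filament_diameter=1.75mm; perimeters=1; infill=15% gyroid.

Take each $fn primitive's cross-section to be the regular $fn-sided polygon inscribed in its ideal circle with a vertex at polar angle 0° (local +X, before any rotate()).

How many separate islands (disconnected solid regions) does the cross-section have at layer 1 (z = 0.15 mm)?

1

At z = 0.15 mm: the r=2.5 cylinder gives a regular 24-gon of circumradius 2.5 (constant along its height); the cube at (3, 13) (footprint 24.5×27) is included at this height; the r=2.5 cylinder at (-1.5, 9.5) contributes a regular 24-gon of circumradius 2.5; the cylinder at (14.5, 14.5): section is a regular 24-gon, circumradius r=9.5; Subtracting the remaining from the first: starting from the r=2.5 cylinder, the 24.5×27 cube at (3, 13) misses the remaining region (no effect); the r=2.5 cylinder at (-1.5, 9.5) misses the remaining region (no effect); the r=9.5 cylinder at (14.5, 14.5) misses the remaining region (no effect) — 1 connected region; (whole slice rotated 5° about Z — lengths, areas and connectivity unchanged). Overall, the cross-section is a single solid region. Island count = 1.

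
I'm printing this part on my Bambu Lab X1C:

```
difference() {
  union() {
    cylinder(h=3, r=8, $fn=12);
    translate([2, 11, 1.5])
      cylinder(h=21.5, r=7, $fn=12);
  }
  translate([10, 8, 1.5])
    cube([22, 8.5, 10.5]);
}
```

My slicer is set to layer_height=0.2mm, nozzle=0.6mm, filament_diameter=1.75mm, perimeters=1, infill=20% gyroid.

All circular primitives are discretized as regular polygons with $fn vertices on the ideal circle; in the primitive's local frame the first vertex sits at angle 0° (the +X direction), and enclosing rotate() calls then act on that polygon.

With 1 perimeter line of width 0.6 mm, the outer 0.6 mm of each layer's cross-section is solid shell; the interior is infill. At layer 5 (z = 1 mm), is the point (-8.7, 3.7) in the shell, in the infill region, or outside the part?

outside

At z = 1 mm: the r=8 cylinder contributes a regular 12-gon of circumradius 8; the cylinder at (2, 11) is not intersected at this z (z outside [1.5, 23]); Combining (union): only the r=8 cylinder is present, so the union is just that shape — 1 connected region; the cube at (10, 8) is absent (z outside [1.5, 12]); Taking the first minus the rest: none of the subtracted shapes is present at this height, so that combined region is unchanged — 1 connected region. Overall, the cross-section is a single solid region. The nearest boundary edge runs (-6.93, 4.00)→(-8.00, 0.00); distance from the point to it = 1.63 mm. The point is not inside any of the regions above, so it lies outside the cross-section (1.63 mm from the nearest boundary).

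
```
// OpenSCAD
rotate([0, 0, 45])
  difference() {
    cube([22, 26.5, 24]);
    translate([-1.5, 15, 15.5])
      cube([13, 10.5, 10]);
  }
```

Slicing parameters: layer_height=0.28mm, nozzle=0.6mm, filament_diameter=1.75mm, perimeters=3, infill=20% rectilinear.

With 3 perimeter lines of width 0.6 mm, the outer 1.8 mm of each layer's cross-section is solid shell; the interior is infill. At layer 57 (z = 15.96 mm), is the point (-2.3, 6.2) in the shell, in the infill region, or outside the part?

At z = 15.96 mm: the cube is present — its section is the full 22×26.5 rectangle; the 13×10.5 cube at (-1.5, 15) contributes its full rectangle; After the difference (first − rest): starting from the 22×26.5 cube, the 13×10.5 cube at (-1.5, 15) partially overlaps it — only the 120.75 mm² overlap (of its 136.50 mm²) is removed, clipping the outline — 1 connected region; (whole slice rotated 45° about Z — lengths, areas and connectivity unchanged). Overall, the cross-section is a single solid region. Undo the 45° rotation: the query point maps to (2.758, 6.010) in the un-rotated model frame. The nearest boundary edge runs (0.00, 0.00)→(0.00, 15.00); distance from the point to it = 2.76 mm. The point is inside the cross-section and 2.76 mm from the nearest boundary — more than the 1.8 mm shell width (3 × 0.6), so it's in the infill interior.

infill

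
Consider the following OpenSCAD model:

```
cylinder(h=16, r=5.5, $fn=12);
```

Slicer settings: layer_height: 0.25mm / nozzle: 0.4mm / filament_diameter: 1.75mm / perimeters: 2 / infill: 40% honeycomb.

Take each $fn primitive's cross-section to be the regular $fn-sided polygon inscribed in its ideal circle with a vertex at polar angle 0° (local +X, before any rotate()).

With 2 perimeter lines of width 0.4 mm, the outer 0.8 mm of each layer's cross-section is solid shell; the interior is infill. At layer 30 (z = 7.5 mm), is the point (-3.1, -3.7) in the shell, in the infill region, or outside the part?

shell

At z = 7.5 mm: the r=5.5 cylinder gives a regular 12-gon of circumradius 5.5 (constant along its height). Overall, the cross-section is a single solid region. The nearest boundary edge runs (-4.76, -2.75)→(-2.75, -4.76); distance from the point to it = 0.50 mm. The point is inside the cross-section, 0.50 mm from the nearest boundary — within the 0.8 mm shell band (2 × 0.4).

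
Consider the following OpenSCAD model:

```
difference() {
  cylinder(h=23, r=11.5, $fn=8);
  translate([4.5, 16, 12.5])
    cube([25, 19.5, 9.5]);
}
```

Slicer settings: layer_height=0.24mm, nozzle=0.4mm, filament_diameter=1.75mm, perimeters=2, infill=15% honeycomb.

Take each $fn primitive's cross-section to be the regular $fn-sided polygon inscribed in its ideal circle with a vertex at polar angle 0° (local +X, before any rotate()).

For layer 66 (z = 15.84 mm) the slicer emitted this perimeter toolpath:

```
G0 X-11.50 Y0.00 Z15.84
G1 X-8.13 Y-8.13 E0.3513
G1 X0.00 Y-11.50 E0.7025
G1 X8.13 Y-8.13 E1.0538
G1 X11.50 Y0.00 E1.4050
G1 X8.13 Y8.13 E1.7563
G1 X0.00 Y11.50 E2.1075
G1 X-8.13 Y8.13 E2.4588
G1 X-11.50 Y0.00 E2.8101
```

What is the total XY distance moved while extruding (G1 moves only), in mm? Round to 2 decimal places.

70.41 mm

Sum the Euclidean lengths of each G1 segment: total = 70.41 mm.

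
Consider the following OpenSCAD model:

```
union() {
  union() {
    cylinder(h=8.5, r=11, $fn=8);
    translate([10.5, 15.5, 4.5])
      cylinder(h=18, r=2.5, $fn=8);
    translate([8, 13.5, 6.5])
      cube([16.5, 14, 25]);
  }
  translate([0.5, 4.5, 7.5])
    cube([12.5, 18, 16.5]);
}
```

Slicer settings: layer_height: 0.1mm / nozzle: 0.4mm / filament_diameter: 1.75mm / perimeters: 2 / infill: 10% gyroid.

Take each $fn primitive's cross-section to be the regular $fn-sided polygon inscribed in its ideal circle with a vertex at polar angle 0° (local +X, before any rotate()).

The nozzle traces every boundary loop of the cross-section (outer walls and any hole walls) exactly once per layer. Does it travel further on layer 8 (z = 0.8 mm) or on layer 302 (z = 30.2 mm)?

Layer 8 (z = 0.8): the r=11 cylinder gives a regular 8-gon of circumradius 11 (constant along its height) (perimeter = 2·8·11.000·sin(180°/8) = 67.35 mm); the cylinder at (10.5, 15.5) does not reach this height (z outside [4.5, 22.5]); the cube at (8, 13.5) is absent (z outside [6.5, 31.5]); Taking the union: only the r=11 cylinder is present, so the union is just that shape — boundary = 67.35 mm; the cube at (0.5, 4.5) does not reach this height (z outside [7.5, 24]); Taking the union: only the result so far is present, so the union is just that shape — boundary = 67.35 mm. So its perimeter = 67.35 mm. Layer 302 (z = 30.2): the cylinder is not intersected at this z (z outside [0, 8.5]); the cylinder at (10.5, 15.5) is absent (z outside [4.5, 22.5]); the cube at (8, 13.5) is present — its section is the full 16.5×14 rectangle (perimeter 61.00 mm); Combining (union): only the 16.5×14 cube at (8, 13.5) is present, so the union is just that shape — boundary = 61.00 mm; the cube at (0.5, 4.5) is absent (z outside [7.5, 24]); Merging all regions: only the result so far is present, so the union is just that shape — boundary = 61.00 mm. So its perimeter = 61.00 mm. Layer 8 is larger (67.35 vs 61.00 mm).

layer 8 (z = 0.8 mm)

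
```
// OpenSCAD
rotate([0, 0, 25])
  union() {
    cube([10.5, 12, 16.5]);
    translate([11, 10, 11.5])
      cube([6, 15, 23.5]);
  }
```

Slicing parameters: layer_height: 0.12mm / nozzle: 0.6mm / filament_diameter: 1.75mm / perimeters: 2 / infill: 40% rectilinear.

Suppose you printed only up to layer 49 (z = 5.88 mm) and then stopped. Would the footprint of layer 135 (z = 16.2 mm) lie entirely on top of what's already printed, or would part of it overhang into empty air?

part overhangs

Compare the two slices. At z = 5.88: the 10.5×12 cube contributes its full rectangle (area 126.00 mm²); the cube at (11, 10) does not reach this height (z outside [11.5, 35]); Merging all regions: only the 10.5×12 cube is present, so the union is just that shape — area = 126.00 mm²; (whole slice rotated 25° about Z — lengths, areas and connectivity unchanged). At z = 16.2: the cube is present — its section is the full 10.5×12 rectangle (area 126.00 mm²); the cube at (11, 10) (footprint 6×15) is included at this height (area 90.00 mm²); Combining (union): the 2 present regions are separate (no shared area or edge), so areas and boundary lengths simply add and each stays a separate island — area = 216.00 mm²; (whole slice rotated 25° about Z — lengths, areas and connectivity unchanged). Checking containment: at z = 16.2 the cross-section extends beyond the z = 5.88 cross-section by about 90.00 mm².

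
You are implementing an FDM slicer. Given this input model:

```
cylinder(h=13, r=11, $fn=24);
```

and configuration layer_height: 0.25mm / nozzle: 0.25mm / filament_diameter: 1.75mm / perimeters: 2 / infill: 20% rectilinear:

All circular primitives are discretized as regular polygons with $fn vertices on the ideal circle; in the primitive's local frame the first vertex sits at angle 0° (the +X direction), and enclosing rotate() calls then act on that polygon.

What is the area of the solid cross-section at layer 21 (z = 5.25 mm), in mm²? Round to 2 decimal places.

375.81 mm²

At z = 5.25 mm: the cylinder: section is a regular 24-gon, circumradius r=11 (area = (24/2)·11.000²·sin(360°/24) = 375.81 mm²). Overall, the cross-section is a single solid region. Net area = 375.81 mm².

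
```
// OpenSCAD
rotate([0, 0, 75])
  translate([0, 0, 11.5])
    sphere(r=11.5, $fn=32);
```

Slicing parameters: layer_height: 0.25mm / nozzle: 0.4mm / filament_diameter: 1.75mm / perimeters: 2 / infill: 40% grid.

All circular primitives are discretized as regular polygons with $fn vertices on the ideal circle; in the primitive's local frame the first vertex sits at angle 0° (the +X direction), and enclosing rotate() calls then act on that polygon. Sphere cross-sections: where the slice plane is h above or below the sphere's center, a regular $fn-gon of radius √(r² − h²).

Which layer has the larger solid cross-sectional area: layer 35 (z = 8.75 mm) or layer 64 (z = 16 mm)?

Layer 35 (z = 8.75): the r=11.5 sphere slices to a regular 32-gon of circumradius 11.166 (√(r²−h²) with h=2.75 from center) (area = (32/2)·11.166²·sin(360°/32) = 389.21 mm²); (rotated 75° about Z; rotation is an isometry so areas/perimeters/island counts are preserved). So its area = 389.21 mm². Layer 64 (z = 16): the r=11.5 sphere contributes a regular 32-gon of circumradius √(11.5²−4.5²) = 10.583 (area = (32/2)·10.583²·sin(360°/32) = 349.60 mm²); (whole slice rotated 75° about Z — lengths, areas and connectivity unchanged). So its area = 349.60 mm². Layer 35 is larger (389.21 vs 349.60 mm²).

layer 35 (z = 8.75 mm)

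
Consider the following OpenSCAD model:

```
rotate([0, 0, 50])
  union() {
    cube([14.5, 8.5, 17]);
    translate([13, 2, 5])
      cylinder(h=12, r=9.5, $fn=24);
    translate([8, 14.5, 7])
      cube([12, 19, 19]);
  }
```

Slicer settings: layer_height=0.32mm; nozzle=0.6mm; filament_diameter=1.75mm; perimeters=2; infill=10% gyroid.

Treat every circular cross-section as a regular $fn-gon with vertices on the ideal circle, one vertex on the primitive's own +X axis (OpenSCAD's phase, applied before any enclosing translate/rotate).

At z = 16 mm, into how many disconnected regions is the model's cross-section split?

At z = 16 mm: the cube is present — its section is the full 14.5×8.5 rectangle; the r=9.5 cylinder at (13, 2) contributes a regular 24-gon of circumradius 9.5; the cube at (8, 14.5) is present — its section is the full 12×19 rectangle; Taking the union: the regions partially overlap (shared area 87.61 mm²), so overlapping operands fuse into one piece — 2 connected regions; (rotated 50° about Z; rotation is an isometry so areas/perimeters/island counts are preserved). The result has 2 disconnected regions.

2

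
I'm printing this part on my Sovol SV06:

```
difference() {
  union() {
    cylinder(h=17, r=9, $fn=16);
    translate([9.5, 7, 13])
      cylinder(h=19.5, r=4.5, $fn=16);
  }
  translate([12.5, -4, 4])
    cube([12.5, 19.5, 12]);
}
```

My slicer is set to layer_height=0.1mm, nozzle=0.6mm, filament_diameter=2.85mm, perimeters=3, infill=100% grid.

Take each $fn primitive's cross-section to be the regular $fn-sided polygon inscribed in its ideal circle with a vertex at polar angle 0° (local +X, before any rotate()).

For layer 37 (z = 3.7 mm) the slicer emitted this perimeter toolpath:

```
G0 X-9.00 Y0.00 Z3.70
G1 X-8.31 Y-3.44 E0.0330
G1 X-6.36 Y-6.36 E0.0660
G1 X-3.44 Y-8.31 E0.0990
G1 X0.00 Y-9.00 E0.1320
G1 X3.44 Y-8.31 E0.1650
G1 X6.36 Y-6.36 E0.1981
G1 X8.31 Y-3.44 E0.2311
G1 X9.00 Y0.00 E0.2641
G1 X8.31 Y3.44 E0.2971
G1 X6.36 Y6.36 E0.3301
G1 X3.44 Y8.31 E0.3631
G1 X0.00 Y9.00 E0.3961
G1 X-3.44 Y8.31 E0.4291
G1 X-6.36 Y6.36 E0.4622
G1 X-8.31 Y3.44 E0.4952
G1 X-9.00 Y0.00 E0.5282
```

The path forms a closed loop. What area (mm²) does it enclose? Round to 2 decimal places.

Apply the shoelace formula to the sequence of (X, Y) vertices; enclosed area = 247.73 mm².

247.73 mm²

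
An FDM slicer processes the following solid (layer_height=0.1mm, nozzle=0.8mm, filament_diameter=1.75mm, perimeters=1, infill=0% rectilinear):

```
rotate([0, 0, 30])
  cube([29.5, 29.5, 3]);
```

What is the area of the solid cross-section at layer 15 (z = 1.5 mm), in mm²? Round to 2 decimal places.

870.25 mm²

At z = 1.5 mm: the cube is present — its section is the full 29.5×29.5 rectangle (area 870.25 mm²); (whole slice rotated 30° about Z — lengths, areas and connectivity unchanged). Overall, the cross-section is a single solid region. Net area = 870.25 mm².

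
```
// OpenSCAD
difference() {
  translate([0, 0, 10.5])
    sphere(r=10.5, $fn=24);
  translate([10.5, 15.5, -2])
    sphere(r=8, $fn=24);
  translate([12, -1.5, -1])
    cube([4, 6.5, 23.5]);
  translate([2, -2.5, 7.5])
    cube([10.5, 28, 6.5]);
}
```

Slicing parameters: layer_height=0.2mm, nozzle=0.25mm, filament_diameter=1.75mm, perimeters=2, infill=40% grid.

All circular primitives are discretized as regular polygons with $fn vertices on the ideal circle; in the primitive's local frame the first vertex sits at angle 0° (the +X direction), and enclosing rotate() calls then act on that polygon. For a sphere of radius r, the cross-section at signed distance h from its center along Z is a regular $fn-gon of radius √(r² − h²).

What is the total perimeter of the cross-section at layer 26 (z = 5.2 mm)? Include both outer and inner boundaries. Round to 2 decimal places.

56.79 mm

At z = 5.2 mm: the r=10.5 sphere contributes a regular 24-gon of circumradius √(10.5²−5.3²) = 9.064 (perimeter = 2·24·9.064·sin(180°/24) = 56.79 mm); the r=8 sphere at (10.5, 15.5) slices to a regular 24-gon of circumradius 3.487 (√(r²−h²) with h=7.2 from center) (perimeter = 2·24·3.487·sin(180°/24) = 21.85 mm); the cube at (12, -1.5) (footprint 4×6.5) is included at this height (perimeter 21.00 mm); the cube at (2, -2.5) does not reach this height (z outside [7.5, 14]); After the difference (first − rest): starting from the r=10.5 sphere, the r=8 sphere at (10.5, 15.5) misses the remaining region (no effect); the 4×6.5 cube at (12, -1.5) misses the remaining region (no effect) — boundary = 56.79 mm. Overall, the cross-section is a single solid region. Total boundary length (outer) = 56.79 mm.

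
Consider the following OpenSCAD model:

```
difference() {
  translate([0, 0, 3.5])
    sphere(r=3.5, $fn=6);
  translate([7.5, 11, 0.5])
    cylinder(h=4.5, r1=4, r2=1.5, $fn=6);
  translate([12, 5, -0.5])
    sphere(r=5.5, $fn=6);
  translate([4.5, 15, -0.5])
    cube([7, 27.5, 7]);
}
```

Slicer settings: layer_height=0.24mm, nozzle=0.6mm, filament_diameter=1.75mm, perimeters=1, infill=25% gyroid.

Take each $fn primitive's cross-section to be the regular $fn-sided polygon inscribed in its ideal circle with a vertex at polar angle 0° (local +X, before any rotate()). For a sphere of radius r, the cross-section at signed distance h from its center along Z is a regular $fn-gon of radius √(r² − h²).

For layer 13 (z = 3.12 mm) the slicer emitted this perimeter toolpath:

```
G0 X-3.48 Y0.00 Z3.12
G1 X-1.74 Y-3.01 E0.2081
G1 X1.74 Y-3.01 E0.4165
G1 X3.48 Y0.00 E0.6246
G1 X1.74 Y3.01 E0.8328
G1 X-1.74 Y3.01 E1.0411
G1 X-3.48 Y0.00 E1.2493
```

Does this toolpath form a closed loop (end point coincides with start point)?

Start point (G0): (-3.48, 0.00). End point (last G1): the path returns to the start — closed.

yes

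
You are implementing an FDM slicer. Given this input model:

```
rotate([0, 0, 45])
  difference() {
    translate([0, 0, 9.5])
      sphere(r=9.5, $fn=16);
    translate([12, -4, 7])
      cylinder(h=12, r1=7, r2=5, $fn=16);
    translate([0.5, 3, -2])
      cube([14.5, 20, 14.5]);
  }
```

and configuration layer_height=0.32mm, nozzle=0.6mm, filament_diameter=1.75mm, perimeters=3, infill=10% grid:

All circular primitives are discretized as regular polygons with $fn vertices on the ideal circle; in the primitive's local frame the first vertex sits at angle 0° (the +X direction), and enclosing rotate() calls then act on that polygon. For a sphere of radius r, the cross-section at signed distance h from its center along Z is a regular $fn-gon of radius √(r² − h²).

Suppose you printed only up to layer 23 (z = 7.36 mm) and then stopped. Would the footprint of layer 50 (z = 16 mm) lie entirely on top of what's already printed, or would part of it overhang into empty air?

Compare the two slices. At z = 7.36: the r=9.5 sphere slices to a regular 16-gon of circumradius 9.256 (√(r²−h²) with h=2.14 from center) (area = (16/2)·9.256²·sin(360°/16) = 262.28 mm²); the cone at (12, -4) (r1=7→r2=5) has section circumradius 6.940 here — a regular 16-gon (area = (16/2)·6.940²·sin(360°/16) = 147.45 mm²); the cube at (0.5, 3) is present — its section is the full 14.5×20 rectangle (area 290.00 mm²); Taking the first minus the rest: starting from the r=9.5 sphere (262.28 mm²), the cone at (12, -4) partially overlaps it — only the 21.98 mm² overlap (of its 147.45 mm²) is removed, clipping the outline; the 14.5×20 cube at (0.5, 3) partially overlaps it — only the 35.59 mm² overlap (of its 290.00 mm²) is removed, clipping the outline — area = 204.70 mm²; (whole slice rotated 45° about Z — lengths, areas and connectivity unchanged). At z = 16: the r=9.5 sphere slices to a regular 16-gon of circumradius 6.928 (√(r²−h²) with h=6.5 from center) (area = (16/2)·6.928²·sin(360°/16) = 146.95 mm²); the cone at (12, -4): at t=0.750 of its height the radius interpolates to r₁+(r₂−r₁)t = 5.500, giving a regular 16-gon of that circumradius (area = (16/2)·5.500²·sin(360°/16) = 92.61 mm²); the cube at (0.5, 3) does not reach this height (z outside [-2, 12.5]); After the difference (first − rest): starting from the r=9.5 sphere (146.95 mm²), the cone at (12, -4) misses the remaining region (no effect) — area = 146.95 mm²; (whole slice rotated 45° about Z — lengths, areas and connectivity unchanged). Checking containment: at z = 16 the cross-section extends beyond the z = 7.36 cross-section by about 18.60 mm².

part overhangs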